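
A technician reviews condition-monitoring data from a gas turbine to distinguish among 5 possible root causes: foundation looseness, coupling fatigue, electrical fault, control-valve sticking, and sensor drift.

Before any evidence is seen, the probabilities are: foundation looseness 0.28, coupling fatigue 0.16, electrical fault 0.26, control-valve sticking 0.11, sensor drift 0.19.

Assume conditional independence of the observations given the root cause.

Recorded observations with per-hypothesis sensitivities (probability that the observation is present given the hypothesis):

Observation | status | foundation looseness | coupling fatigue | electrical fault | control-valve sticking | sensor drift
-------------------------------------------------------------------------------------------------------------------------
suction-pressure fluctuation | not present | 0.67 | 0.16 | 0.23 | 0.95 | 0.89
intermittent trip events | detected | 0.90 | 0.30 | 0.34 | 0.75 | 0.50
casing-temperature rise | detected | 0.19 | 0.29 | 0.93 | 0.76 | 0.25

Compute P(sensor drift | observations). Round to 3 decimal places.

0.027

By Bayes' rule with conditional independence, the unnormalized weight for each hypothesis is prior × ∏ likelihoods (using 1 − P(present | H) for each absent observation):
  foundation looseness: 0.28 × (1 − 0.67) × 0.90 × 0.19 = 0.0158
  coupling fatigue: 0.16 × (1 − 0.16) × 0.30 × 0.29 = 0.011693
  electrical fault: 0.26 × (1 − 0.23) × 0.34 × 0.93 = 0.063303
  control-valve sticking: 0.11 × (1 − 0.95) × 0.75 × 0.76 = 0.003135
  sensor drift: 0.19 × (1 − 0.89) × 0.50 × 0.25 = 0.0026125
Marginal likelihood of the evidence = 0.096544.
P(sensor drift | evidence) = 0.0026125 / 0.096544 ≈ 0.027.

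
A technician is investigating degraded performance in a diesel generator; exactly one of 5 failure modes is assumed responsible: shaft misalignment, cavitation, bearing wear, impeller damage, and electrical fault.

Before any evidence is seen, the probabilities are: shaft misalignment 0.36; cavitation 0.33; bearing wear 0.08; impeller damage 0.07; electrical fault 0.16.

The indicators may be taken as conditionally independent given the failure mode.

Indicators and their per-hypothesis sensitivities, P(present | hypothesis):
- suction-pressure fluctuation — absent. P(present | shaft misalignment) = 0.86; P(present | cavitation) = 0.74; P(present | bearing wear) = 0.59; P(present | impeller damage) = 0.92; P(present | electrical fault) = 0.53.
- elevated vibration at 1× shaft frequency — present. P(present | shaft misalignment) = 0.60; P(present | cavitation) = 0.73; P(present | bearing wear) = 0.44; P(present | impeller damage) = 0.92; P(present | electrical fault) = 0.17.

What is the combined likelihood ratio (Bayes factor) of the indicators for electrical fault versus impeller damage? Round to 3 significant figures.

1.09

Joint likelihood of the indicator pattern under each hypothesis (using 1 − P(present | H) for each absent indicator):
  electrical fault: (1 − 0.53) × 0.17 = 0.0799
  impeller damage: (1 − 0.92) × 0.92 = 0.0736
Bayes factor = 0.0799 / 0.0736 ≈ 1.09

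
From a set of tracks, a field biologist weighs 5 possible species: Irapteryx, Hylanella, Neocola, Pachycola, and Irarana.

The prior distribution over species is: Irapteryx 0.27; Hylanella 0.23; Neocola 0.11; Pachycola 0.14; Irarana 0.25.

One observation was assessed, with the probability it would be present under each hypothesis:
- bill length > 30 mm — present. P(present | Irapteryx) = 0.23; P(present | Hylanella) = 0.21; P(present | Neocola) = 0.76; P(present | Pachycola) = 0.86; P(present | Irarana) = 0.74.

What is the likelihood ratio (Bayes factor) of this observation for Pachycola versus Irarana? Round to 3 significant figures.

1.16

Likelihood of this observation under each hypothesis:
  Pachycola: 0.86
  Irarana: 0.74
Bayes factor = 0.86 / 0.74 ≈ 1.16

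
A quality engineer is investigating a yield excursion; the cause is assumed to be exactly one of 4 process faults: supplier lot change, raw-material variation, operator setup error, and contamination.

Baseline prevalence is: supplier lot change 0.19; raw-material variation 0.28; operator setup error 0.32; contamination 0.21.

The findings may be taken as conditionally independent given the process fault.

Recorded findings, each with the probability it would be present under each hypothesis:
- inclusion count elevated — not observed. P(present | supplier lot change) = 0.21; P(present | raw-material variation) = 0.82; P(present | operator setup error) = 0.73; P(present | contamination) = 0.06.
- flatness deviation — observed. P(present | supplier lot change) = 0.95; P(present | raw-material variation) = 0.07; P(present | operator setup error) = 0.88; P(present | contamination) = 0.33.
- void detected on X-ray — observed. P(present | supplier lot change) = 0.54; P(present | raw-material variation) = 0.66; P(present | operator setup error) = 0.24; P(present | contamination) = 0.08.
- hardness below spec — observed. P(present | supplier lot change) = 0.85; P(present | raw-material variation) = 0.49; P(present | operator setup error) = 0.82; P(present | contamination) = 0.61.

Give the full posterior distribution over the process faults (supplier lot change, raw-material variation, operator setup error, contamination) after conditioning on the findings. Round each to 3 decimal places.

Multiply each prior by the joint likelihood of the evidence pattern (using 1 − P(present | H) for each absent finding):
  supplier lot change: 0.19 × (1 − 0.21) × 0.95 × 0.54 × 0.85 = 0.065451
  raw-material variation: 0.28 × (1 − 0.82) × 0.07 × 0.66 × 0.49 = 0.001141
  operator setup error: 0.32 × (1 − 0.73) × 0.88 × 0.24 × 0.82 = 0.014963
  contamination: 0.21 × (1 − 0.06) × 0.33 × 0.08 × 0.61 = 0.0031789
The unnormalized weights sum to 0.084734.
P(supplier lot change | evidence) = 0.065451 / 0.084734 ≈ 0.772
P(raw-material variation | evidence) = 0.001141 / 0.084734 ≈ 0.013
P(operator setup error | evidence) = 0.014963 / 0.084734 ≈ 0.177
P(contamination | evidence) = 0.0031789 / 0.084734 ≈ 0.038

0.772, 0.013, 0.177, 0.038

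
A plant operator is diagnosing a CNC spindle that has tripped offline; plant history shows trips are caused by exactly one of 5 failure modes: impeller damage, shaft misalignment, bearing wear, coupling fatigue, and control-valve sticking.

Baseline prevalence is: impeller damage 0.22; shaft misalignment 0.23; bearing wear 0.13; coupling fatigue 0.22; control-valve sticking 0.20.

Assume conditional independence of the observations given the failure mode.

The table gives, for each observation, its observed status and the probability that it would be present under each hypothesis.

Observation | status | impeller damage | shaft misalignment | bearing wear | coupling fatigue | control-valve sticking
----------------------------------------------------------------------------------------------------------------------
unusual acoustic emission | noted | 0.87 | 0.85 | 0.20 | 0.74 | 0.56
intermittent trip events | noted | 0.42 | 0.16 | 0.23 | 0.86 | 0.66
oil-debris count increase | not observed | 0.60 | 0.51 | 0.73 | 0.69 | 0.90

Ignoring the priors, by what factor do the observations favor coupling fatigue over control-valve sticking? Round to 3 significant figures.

5.34

The Bayes factor is the ratio of the joint likelihoods of the evidence pattern under the two hypotheses (using 1 − P(present | H) for each absent observation).
  coupling fatigue: 0.74 × 0.86 × (1 − 0.69) = 0.19728
  control-valve sticking: 0.56 × 0.66 × (1 − 0.90) = 0.03696
Bayes factor = 0.19728 / 0.03696 ≈ 5.34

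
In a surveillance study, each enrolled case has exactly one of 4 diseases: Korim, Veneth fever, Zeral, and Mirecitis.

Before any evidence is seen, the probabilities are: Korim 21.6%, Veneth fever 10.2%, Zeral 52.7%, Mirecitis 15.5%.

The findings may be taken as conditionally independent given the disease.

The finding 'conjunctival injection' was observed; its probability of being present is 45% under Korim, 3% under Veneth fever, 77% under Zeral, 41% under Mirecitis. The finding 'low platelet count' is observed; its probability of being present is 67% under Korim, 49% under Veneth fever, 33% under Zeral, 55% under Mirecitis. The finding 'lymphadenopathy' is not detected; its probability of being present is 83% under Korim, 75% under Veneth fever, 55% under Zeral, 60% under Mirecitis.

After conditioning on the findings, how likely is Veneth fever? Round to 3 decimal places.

0.004

Multiply each prior by the joint likelihood of the evidence pattern (using 1 − P(present | H) for each absent finding):
  Korim: 0.216 × 0.45 × 0.67 × (1 − 0.83) = 0.011071
  Veneth fever: 0.102 × 0.03 × 0.49 × (1 − 0.75) = 0.00037485
  Zeral: 0.527 × 0.77 × 0.33 × (1 − 0.55) = 0.06026
  Mirecitis: 0.155 × 0.41 × 0.55 × (1 − 0.60) = 0.013981
The unnormalized weights sum to 0.085687.
P(Veneth fever | evidence) = 0.00037485 / 0.085687 ≈ 0.004.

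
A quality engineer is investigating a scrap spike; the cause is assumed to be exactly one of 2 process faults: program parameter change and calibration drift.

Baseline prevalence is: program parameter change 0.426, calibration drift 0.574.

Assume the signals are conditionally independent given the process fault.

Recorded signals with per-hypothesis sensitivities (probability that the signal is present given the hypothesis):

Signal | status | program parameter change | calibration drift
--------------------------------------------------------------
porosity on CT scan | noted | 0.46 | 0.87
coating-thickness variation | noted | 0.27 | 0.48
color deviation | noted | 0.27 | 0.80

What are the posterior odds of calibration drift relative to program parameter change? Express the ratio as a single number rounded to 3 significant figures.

The normalizing constant cancels in an odds ratio, so compute prior × likelihood for the two hypotheses only:
  calibration drift: 0.574 × 0.87 × 0.48 × 0.80 = 0.19176
  program parameter change: 0.426 × 0.46 × 0.27 × 0.27 = 0.014285
Posterior odds = 0.19176 / 0.014285 ≈ 13.4.

13.4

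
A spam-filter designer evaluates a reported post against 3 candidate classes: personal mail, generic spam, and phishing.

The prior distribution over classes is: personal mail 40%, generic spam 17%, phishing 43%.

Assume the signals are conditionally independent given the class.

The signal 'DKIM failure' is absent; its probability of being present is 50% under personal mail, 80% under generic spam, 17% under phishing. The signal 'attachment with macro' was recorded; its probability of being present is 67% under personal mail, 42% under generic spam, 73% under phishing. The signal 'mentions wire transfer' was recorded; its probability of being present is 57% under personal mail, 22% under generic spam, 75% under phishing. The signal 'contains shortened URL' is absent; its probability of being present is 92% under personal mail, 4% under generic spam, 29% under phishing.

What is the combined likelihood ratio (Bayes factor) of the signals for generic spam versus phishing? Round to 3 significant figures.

0.0550

Joint likelihood of the signal pattern under each hypothesis (using 1 − P(present | H) for each absent signal):
  generic spam: (1 − 0.80) × 0.42 × 0.22 × (1 − 0.04) = 0.017741
  phishing: (1 − 0.17) × 0.73 × 0.75 × (1 − 0.29) = 0.32264
Bayes factor = 0.017741 / 0.32264 ≈ 0.0550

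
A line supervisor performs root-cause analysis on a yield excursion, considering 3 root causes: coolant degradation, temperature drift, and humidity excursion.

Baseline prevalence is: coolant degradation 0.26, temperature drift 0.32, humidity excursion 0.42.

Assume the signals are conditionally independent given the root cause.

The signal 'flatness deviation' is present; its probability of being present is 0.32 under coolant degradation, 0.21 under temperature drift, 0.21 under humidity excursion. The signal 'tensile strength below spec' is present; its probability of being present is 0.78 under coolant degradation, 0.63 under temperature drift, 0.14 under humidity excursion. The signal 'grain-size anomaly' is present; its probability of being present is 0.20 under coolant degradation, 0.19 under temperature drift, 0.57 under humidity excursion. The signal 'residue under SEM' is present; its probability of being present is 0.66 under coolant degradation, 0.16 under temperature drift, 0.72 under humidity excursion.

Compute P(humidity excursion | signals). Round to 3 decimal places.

Multiply each prior by the joint likelihood of the signal pattern:
  coolant degradation: 0.26 × 0.32 × 0.78 × 0.20 × 0.66 = 0.0085663
  temperature drift: 0.32 × 0.21 × 0.63 × 0.19 × 0.16 = 0.001287
  humidity excursion: 0.42 × 0.21 × 0.14 × 0.57 × 0.72 = 0.0050676
Marginal likelihood of the evidence = 0.014921.
P(humidity excursion | evidence) = 0.0050676 / 0.014921 ≈ 0.340.

0.340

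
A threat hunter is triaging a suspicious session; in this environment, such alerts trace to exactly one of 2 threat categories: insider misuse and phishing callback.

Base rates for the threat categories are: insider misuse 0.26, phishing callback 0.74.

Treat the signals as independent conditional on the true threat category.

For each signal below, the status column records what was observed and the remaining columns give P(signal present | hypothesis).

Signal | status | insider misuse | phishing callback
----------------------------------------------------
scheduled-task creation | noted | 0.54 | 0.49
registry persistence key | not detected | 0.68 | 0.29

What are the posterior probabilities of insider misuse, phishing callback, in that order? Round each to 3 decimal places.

By Bayes' rule with conditional independence, the unnormalized weight for each hypothesis is prior × ∏ likelihoods (using 1 − P(present | H) for each absent signal):
  insider misuse: 0.26 × 0.54 × (1 − 0.68) = 0.044928
  phishing callback: 0.74 × 0.49 × (1 − 0.29) = 0.25745
The unnormalized weights sum to 0.30237.
P(insider misuse | evidence) = 0.044928 / 0.30237 ≈ 0.149
P(phishing callback | evidence) = 0.25745 / 0.30237 ≈ 0.851

0.149, 0.851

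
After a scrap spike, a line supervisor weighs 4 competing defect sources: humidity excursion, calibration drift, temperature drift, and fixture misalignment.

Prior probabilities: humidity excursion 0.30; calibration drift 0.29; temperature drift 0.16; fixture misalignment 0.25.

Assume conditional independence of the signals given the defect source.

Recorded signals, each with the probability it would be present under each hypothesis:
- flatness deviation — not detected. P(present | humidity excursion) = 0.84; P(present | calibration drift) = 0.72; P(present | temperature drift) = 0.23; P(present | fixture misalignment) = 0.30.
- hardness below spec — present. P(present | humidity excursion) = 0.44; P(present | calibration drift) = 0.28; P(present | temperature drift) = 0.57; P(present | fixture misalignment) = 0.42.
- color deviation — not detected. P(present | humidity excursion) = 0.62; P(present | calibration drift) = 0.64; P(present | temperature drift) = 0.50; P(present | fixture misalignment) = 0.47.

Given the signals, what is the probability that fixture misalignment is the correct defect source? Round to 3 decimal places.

Multiply each prior by the joint likelihood of the signal pattern (using 1 − P(present | H) for each absent signal):
  humidity excursion: 0.30 × (1 − 0.84) × 0.44 × (1 − 0.62) = 0.0080256
  calibration drift: 0.29 × (1 − 0.72) × 0.28 × (1 − 0.64) = 0.008185
  temperature drift: 0.16 × (1 − 0.23) × 0.57 × (1 − 0.50) = 0.035112
  fixture misalignment: 0.25 × (1 − 0.30) × 0.42 × (1 − 0.47) = 0.038955
Marginal likelihood of the evidence = 0.090278.
P(fixture misalignment | evidence) = 0.038955 / 0.090278 ≈ 0.432.

0.432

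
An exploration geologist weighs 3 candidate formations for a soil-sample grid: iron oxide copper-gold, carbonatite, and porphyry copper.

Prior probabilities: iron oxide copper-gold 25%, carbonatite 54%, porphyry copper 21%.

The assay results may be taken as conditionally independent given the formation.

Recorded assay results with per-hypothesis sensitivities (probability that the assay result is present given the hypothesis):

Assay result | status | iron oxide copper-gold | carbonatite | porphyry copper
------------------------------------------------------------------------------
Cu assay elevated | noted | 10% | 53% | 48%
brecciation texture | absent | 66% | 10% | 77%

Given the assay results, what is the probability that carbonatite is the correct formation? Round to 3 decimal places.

0.890

By Bayes' rule with conditional independence, the unnormalized weight for each hypothesis is prior × ∏ likelihoods (using 1 − P(present | H) for each absent assay result):
  iron oxide copper-gold: 0.25 × 0.10 × (1 − 0.66) = 0.0085
  carbonatite: 0.54 × 0.53 × (1 − 0.10) = 0.25758
  porphyry copper: 0.21 × 0.48 × (1 − 0.77) = 0.023184
Marginal likelihood of the evidence = 0.28926.
P(carbonatite | evidence) = 0.25758 / 0.28926 ≈ 0.890.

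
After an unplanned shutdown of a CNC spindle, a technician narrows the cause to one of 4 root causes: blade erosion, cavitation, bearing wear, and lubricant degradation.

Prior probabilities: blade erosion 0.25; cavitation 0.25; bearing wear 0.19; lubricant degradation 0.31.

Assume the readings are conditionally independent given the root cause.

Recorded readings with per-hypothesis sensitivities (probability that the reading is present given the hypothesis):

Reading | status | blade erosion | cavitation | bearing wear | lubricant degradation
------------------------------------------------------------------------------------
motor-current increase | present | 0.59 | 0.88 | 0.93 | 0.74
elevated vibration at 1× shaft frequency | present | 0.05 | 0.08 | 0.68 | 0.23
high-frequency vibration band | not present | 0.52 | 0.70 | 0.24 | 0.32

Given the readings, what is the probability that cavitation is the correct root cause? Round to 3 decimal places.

0.039

For each hypothesis, the unnormalized posterior weight is prior × product of the reading likelihoods (using 1 − P(present | H) for each absent reading):
  blade erosion: 0.25 × 0.59 × 0.05 × (1 − 0.52) = 0.00354
  cavitation: 0.25 × 0.88 × 0.08 × (1 − 0.70) = 0.00528
  bearing wear: 0.19 × 0.93 × 0.68 × (1 − 0.24) = 0.091319
  lubricant degradation: 0.31 × 0.74 × 0.23 × (1 − 0.32) = 0.035878
Normalizing constant Z = 0.00354 + 0.00528 + 0.091319 + 0.035878 = 0.13602.
P(cavitation | evidence) = 0.00528 / 0.13602 ≈ 0.039.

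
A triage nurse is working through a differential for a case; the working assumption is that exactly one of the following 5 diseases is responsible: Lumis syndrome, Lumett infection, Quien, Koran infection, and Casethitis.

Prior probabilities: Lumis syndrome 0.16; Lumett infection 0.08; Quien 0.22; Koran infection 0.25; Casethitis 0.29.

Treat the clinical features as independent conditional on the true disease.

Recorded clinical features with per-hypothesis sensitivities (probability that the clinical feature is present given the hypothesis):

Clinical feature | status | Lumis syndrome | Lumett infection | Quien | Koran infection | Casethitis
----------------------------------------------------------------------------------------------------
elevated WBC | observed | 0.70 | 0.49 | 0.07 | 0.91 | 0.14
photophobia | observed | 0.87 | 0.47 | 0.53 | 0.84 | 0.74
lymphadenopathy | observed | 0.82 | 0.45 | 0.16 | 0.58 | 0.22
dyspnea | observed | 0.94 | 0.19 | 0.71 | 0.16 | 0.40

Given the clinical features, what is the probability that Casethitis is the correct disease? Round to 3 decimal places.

0.027

By Bayes' rule with conditional independence, the unnormalized weight for each hypothesis is prior × ∏ likelihoods:
  Lumis syndrome: 0.16 × 0.70 × 0.87 × 0.82 × 0.94 = 0.075107
  Lumett infection: 0.08 × 0.49 × 0.47 × 0.45 × 0.19 = 0.0015753
  Quien: 0.22 × 0.07 × 0.53 × 0.16 × 0.71 = 0.0009272
  Koran infection: 0.25 × 0.91 × 0.84 × 0.58 × 0.16 = 0.017734
  Casethitis: 0.29 × 0.14 × 0.74 × 0.22 × 0.40 = 0.0026439
Normalizing constant Z = 0.075107 + 0.0015753 + 0.0009272 + 0.017734 + 0.0026439 = 0.097987.
P(Casethitis | evidence) = 0.0026439 / 0.097987 ≈ 0.027.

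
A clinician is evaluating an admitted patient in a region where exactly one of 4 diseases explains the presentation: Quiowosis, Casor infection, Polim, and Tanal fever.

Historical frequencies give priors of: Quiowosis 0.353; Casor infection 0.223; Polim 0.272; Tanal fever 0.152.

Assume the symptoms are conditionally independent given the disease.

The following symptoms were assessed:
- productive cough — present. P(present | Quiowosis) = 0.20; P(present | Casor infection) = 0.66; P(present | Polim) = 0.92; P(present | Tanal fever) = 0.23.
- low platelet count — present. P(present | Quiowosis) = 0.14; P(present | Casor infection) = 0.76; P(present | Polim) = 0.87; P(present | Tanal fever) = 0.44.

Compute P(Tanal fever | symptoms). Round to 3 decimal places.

0.043

Multiply each prior by the joint likelihood of the symptom pattern:
  Quiowosis: 0.353 × 0.20 × 0.14 = 0.009884
  Casor infection: 0.223 × 0.66 × 0.76 = 0.11186
  Polim: 0.272 × 0.92 × 0.87 = 0.21771
  Tanal fever: 0.152 × 0.23 × 0.44 = 0.015382
Marginal likelihood of the evidence = 0.35483.
P(Tanal fever | evidence) = 0.015382 / 0.35483 ≈ 0.043.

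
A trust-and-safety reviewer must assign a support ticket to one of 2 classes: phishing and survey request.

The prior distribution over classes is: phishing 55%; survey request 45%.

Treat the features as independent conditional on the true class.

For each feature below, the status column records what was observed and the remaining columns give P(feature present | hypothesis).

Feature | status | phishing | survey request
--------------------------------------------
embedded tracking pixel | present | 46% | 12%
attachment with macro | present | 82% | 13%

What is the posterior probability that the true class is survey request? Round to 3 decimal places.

By Bayes' rule with conditional independence, the unnormalized weight for each hypothesis is prior × ∏ likelihoods:
  phishing: 0.55 × 0.46 × 0.82 = 0.20746
  survey request: 0.45 × 0.12 × 0.13 = 0.00702
The unnormalized weights sum to 0.21448.
P(survey request | evidence) = 0.00702 / 0.21448 ≈ 0.033.

0.033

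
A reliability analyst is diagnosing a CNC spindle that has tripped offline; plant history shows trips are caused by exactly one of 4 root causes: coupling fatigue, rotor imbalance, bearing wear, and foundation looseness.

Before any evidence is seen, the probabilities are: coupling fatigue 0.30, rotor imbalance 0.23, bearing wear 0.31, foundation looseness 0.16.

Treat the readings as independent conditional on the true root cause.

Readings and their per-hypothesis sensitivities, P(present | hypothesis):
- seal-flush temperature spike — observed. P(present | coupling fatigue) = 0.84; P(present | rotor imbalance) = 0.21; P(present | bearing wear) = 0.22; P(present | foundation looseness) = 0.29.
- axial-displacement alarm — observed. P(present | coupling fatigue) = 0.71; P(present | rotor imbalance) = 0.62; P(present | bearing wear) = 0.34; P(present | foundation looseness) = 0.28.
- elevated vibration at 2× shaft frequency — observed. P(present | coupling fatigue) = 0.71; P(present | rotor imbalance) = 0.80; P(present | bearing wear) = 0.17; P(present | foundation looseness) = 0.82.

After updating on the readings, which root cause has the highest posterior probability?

coupling fatigue

Multiply each prior by the joint likelihood of the reading pattern:
  coupling fatigue: 0.30 × 0.84 × 0.71 × 0.71 = 0.12703
  rotor imbalance: 0.23 × 0.21 × 0.62 × 0.80 = 0.023957
  bearing wear: 0.31 × 0.22 × 0.34 × 0.17 = 0.003942
  foundation looseness: 0.16 × 0.29 × 0.28 × 0.82 = 0.010653
Normalizing constant Z = 0.12703 + 0.023957 + 0.003942 + 0.010653 = 0.16559.
P(coupling fatigue | evidence) ≈ 0.12703 / 0.16559 ≈ 0.767
P(rotor imbalance | evidence) ≈ 0.023957 / 0.16559 ≈ 0.145
P(bearing wear | evidence) ≈ 0.003942 / 0.16559 ≈ 0.024
P(foundation looseness | evidence) ≈ 0.010653 / 0.16559 ≈ 0.064
The largest is 0.767, so coupling fatigue is most probable.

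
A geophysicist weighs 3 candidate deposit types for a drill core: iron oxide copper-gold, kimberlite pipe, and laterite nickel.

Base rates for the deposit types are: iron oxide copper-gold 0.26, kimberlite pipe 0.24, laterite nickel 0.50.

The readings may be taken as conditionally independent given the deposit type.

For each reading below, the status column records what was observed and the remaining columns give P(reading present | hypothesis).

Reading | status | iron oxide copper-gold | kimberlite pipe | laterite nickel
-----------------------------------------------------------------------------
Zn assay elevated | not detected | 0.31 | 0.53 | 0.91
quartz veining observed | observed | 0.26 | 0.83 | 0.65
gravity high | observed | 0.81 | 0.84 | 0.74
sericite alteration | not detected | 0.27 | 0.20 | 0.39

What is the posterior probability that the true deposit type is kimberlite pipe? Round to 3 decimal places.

0.607

By Bayes' rule with conditional independence, the unnormalized weight for each hypothesis is prior × ∏ likelihoods (using 1 − P(present | H) for each absent reading):
  iron oxide copper-gold: 0.26 × (1 − 0.31) × 0.26 × 0.81 × (1 − 0.27) = 0.027581
  kimberlite pipe: 0.24 × (1 − 0.53) × 0.83 × 0.84 × (1 − 0.20) = 0.062915
  laterite nickel: 0.50 × (1 − 0.91) × 0.65 × 0.74 × (1 − 0.39) = 0.013203
Marginal likelihood of the evidence = 0.1037.
P(kimberlite pipe | evidence) = 0.062915 / 0.1037 ≈ 0.607.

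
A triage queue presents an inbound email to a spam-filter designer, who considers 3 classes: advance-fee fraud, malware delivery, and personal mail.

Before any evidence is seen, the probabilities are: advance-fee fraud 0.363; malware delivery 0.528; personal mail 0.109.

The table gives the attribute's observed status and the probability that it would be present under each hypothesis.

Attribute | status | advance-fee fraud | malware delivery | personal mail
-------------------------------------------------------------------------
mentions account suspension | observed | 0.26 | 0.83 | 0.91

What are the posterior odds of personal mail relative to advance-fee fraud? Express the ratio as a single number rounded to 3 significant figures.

Unnormalized posterior weight (prior times the attribute likelihood) for each of the two hypotheses:
  personal mail: 0.109 × 0.91 = 0.09919
  advance-fee fraud: 0.363 × 0.26 = 0.09438
Posterior odds = 0.09919 / 0.09438 ≈ 1.05.

1.05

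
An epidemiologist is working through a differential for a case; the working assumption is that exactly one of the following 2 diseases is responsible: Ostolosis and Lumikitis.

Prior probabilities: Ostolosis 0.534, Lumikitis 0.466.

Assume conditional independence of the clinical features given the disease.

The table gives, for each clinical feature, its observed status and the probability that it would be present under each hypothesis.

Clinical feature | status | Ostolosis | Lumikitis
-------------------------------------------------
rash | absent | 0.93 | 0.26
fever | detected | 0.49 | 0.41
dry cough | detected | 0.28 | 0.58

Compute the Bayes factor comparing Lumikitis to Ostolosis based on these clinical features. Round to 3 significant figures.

Take the product of per-clinical feature likelihoods under each hypothesis (using 1 − P(present | H) for each absent clinical feature), then divide.
  Lumikitis: (1 − 0.26) × 0.41 × 0.58 = 0.17597
  Ostolosis: (1 − 0.93) × 0.49 × 0.28 = 0.009604
Bayes factor = 0.17597 / 0.009604 ≈ 18.3

18.3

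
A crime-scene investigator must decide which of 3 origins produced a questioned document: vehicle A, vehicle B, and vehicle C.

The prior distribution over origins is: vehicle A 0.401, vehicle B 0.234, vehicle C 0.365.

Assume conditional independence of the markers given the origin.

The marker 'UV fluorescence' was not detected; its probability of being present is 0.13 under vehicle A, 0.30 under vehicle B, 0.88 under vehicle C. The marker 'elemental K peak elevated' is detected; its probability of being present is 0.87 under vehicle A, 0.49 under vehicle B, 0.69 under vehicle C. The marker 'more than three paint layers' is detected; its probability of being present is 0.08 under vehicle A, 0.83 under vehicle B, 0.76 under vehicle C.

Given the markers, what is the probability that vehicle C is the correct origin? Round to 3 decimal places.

0.202

Multiply each prior by the joint likelihood of the marker pattern (using 1 − P(present | H) for each absent marker):
  vehicle A: 0.401 × (1 − 0.13) × 0.87 × 0.08 = 0.024281
  vehicle B: 0.234 × (1 − 0.30) × 0.49 × 0.83 = 0.066617
  vehicle C: 0.365 × (1 − 0.88) × 0.69 × 0.76 = 0.022969
Normalizing constant Z = 0.024281 + 0.066617 + 0.022969 = 0.11387.
P(vehicle C | evidence) = 0.022969 / 0.11387 ≈ 0.202.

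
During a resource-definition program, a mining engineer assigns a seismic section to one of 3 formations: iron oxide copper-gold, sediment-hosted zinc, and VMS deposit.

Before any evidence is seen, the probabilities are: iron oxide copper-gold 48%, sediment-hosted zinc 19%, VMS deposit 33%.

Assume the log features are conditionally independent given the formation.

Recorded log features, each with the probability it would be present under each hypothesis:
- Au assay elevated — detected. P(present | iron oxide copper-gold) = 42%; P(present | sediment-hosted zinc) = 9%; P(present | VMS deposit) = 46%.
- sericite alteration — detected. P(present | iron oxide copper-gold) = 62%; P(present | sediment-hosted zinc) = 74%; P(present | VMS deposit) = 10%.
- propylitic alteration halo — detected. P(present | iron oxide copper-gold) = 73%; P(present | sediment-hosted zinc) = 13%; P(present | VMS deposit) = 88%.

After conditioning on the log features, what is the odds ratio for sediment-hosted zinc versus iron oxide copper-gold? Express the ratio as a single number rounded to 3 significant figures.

0.0180

The normalizing constant cancels in an odds ratio, so compute prior × likelihood for the two hypotheses only:
  sediment-hosted zinc: 0.19 × 0.09 × 0.74 × 0.13 = 0.001645
  iron oxide copper-gold: 0.48 × 0.42 × 0.62 × 0.73 = 0.091244
Odds(sediment-hosted zinc : iron oxide copper-gold) = 0.001645 / 0.091244 ≈ 0.0180.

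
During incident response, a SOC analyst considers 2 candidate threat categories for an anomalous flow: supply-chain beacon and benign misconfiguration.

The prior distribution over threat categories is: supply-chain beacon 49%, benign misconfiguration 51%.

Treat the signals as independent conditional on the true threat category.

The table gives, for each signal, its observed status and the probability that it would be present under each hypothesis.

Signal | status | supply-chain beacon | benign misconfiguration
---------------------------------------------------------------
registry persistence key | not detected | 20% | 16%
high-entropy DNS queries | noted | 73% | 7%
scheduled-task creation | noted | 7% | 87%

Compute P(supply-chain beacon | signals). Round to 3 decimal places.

By Bayes' rule with conditional independence, the unnormalized weight for each hypothesis is prior × ∏ likelihoods (using 1 − P(present | H) for each absent signal):
  supply-chain beacon: 0.49 × (1 − 0.20) × 0.73 × 0.07 = 0.020031
  benign misconfiguration: 0.51 × (1 − 0.16) × 0.07 × 0.87 = 0.02609
Normalizing constant Z = 0.020031 + 0.02609 = 0.046121.
P(supply-chain beacon | evidence) = 0.020031 / 0.046121 ≈ 0.434.

0.434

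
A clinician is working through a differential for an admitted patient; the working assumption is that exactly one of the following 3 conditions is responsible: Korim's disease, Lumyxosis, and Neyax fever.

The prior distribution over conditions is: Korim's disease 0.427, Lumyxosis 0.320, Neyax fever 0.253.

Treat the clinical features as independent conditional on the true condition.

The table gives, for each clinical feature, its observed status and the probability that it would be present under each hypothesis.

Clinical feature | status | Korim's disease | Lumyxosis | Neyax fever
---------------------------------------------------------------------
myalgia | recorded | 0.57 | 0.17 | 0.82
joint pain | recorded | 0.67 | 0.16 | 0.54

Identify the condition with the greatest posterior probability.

Multiply each prior by the joint likelihood of the clinical feature pattern:
  Korim's disease: 0.427 × 0.57 × 0.67 = 0.16307
  Lumyxosis: 0.320 × 0.17 × 0.16 = 0.008704
  Neyax fever: 0.253 × 0.82 × 0.54 = 0.11203
Marginal likelihood of the evidence = 0.2838.
P(Korim's disease | evidence) ≈ 0.16307 / 0.2838 ≈ 0.575
P(Lumyxosis | evidence) ≈ 0.008704 / 0.2838 ≈ 0.031
P(Neyax fever | evidence) ≈ 0.11203 / 0.2838 ≈ 0.395
The largest is 0.575, so Korim's disease is most probable.

Korim's disease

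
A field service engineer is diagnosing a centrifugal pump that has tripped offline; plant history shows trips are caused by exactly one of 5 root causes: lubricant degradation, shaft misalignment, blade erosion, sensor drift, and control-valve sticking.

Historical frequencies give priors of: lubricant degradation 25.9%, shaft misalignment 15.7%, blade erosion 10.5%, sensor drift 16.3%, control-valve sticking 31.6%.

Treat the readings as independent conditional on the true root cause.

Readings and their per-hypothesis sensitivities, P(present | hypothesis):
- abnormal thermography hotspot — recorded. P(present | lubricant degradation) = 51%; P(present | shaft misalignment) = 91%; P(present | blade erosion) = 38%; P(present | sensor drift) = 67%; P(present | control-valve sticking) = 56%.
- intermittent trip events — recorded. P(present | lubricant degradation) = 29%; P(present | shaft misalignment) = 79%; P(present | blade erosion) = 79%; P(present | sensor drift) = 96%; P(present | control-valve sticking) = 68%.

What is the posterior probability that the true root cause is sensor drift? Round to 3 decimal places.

0.257

Multiply each prior by the joint likelihood of the reading pattern:
  lubricant degradation: 0.259 × 0.51 × 0.29 = 0.038306
  shaft misalignment: 0.157 × 0.91 × 0.79 = 0.11287
  blade erosion: 0.105 × 0.38 × 0.79 = 0.031521
  sensor drift: 0.163 × 0.67 × 0.96 = 0.10484
  control-valve sticking: 0.316 × 0.56 × 0.68 = 0.12033
Marginal likelihood of the evidence = 0.40787.
P(sensor drift | evidence) = 0.10484 / 0.40787 ≈ 0.257.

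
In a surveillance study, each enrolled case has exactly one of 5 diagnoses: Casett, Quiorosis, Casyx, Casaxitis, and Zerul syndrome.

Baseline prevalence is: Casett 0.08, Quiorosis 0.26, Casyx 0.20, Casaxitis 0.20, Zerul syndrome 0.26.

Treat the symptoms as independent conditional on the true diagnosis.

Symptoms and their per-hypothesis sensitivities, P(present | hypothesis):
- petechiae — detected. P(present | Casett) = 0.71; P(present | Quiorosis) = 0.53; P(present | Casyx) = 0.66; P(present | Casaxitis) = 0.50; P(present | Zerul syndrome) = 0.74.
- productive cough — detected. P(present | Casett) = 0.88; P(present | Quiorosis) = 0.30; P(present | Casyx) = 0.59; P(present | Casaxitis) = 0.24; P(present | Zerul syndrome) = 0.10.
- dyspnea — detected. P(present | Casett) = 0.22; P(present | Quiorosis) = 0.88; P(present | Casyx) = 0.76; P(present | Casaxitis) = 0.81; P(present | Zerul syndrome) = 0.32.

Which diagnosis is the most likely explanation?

Casyx

Multiply each prior by the joint likelihood of the symptom pattern:
  Casett: 0.08 × 0.71 × 0.88 × 0.22 = 0.010996
  Quiorosis: 0.26 × 0.53 × 0.30 × 0.88 = 0.036379
  Casyx: 0.20 × 0.66 × 0.59 × 0.76 = 0.059189
  Casaxitis: 0.20 × 0.50 × 0.24 × 0.81 = 0.01944
  Zerul syndrome: 0.26 × 0.74 × 0.10 × 0.32 = 0.0061568
The unnormalized weights sum to 0.13216.
P(Casett | evidence) ≈ 0.010996 / 0.13216 ≈ 0.083
P(Quiorosis | evidence) ≈ 0.036379 / 0.13216 ≈ 0.275
P(Casyx | evidence) ≈ 0.059189 / 0.13216 ≈ 0.448
P(Casaxitis | evidence) ≈ 0.01944 / 0.13216 ≈ 0.147
P(Zerul syndrome | evidence) ≈ 0.0061568 / 0.13216 ≈ 0.047
The largest is 0.448, so Casyx is most probable.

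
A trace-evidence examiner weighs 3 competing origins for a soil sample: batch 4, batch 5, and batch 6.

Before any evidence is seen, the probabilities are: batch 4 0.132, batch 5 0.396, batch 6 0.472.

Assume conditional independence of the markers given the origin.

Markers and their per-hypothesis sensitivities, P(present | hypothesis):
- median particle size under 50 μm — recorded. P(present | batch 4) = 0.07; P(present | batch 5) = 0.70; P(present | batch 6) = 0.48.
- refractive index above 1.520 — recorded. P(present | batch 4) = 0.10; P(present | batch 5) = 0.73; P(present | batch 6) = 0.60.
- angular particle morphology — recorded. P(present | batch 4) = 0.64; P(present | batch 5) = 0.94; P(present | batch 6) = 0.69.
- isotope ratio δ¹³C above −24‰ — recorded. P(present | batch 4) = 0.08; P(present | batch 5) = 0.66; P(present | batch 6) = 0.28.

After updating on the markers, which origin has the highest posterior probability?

batch 5

For each hypothesis, the unnormalized posterior weight is prior × product of the marker likelihoods:
  batch 4: 0.132 × 0.07 × 0.10 × 0.64 × 0.08 = 4.7309e-05
  batch 5: 0.396 × 0.70 × 0.73 × 0.94 × 0.66 = 0.12554
  batch 6: 0.472 × 0.48 × 0.60 × 0.69 × 0.28 = 0.026263
Normalizing constant Z = 4.7309e-05 + 0.12554 + 0.026263 = 0.15185.
P(batch 4 | evidence) ≈ 4.7309e-05 / 0.15185 ≈ 0.000
P(batch 5 | evidence) ≈ 0.12554 / 0.15185 ≈ 0.827
P(batch 6 | evidence) ≈ 0.026263 / 0.15185 ≈ 0.173
The largest is 0.827, so batch 5 is most probable.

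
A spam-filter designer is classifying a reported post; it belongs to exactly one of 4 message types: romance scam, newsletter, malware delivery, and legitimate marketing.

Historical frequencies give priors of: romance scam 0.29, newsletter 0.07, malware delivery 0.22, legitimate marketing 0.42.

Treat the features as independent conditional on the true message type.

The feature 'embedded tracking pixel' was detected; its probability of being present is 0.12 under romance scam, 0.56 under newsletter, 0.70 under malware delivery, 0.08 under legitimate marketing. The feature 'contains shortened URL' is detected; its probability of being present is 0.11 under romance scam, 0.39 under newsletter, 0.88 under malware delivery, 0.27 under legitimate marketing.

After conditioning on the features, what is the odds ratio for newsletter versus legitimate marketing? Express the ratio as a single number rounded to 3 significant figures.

1.69

The normalizing constant cancels in an odds ratio, so compute prior × likelihood for the two hypotheses only:
  newsletter: 0.07 × 0.56 × 0.39 = 0.015288
  legitimate marketing: 0.42 × 0.08 × 0.27 = 0.009072
Odds(newsletter : legitimate marketing) = 0.015288 / 0.009072 ≈ 1.69.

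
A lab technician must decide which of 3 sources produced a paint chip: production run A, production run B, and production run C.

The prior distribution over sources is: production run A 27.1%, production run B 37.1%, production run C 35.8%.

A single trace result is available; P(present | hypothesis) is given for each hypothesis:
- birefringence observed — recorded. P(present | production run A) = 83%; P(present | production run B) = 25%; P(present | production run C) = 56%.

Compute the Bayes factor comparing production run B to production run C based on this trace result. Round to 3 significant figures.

Likelihood of this trace result under each hypothesis:
  production run B: 0.25
  production run C: 0.56
Bayes factor = 0.25 / 0.56 ≈ 0.446

0.446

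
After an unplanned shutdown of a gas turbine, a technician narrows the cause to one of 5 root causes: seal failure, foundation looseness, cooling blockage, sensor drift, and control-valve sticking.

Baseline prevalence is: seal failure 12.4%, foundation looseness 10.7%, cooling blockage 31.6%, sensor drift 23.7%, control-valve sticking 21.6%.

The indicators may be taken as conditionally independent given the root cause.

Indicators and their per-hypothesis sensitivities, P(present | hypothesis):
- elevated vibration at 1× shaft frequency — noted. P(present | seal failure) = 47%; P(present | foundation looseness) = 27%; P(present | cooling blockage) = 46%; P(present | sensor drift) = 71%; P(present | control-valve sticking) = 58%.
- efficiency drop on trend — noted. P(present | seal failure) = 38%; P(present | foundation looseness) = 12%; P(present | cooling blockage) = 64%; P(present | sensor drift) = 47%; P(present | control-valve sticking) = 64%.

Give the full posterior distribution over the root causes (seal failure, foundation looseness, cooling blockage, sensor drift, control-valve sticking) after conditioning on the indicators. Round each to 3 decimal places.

0.080, 0.012, 0.335, 0.285, 0.289

Multiply each prior by the joint likelihood of the indicator pattern:
  seal failure: 0.124 × 0.47 × 0.38 = 0.022146
  foundation looseness: 0.107 × 0.27 × 0.12 = 0.0034668
  cooling blockage: 0.316 × 0.46 × 0.64 = 0.09303
  sensor drift: 0.237 × 0.71 × 0.47 = 0.079087
  control-valve sticking: 0.216 × 0.58 × 0.64 = 0.080179
The unnormalized weights sum to 0.27791.
P(seal failure | evidence) = 0.022146 / 0.27791 ≈ 0.080
P(foundation looseness | evidence) = 0.0034668 / 0.27791 ≈ 0.012
P(cooling blockage | evidence) = 0.09303 / 0.27791 ≈ 0.335
P(sensor drift | evidence) = 0.079087 / 0.27791 ≈ 0.285
P(control-valve sticking | evidence) = 0.080179 / 0.27791 ≈ 0.289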